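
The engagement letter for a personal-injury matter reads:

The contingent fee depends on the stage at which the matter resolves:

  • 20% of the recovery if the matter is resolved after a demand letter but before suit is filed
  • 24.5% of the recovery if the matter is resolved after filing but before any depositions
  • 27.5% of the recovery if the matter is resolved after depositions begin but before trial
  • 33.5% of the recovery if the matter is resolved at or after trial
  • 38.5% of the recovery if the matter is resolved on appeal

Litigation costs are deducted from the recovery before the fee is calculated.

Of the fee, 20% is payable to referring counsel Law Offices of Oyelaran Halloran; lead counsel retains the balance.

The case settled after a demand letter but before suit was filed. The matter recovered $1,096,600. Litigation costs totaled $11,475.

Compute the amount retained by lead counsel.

Fee base (net of costs): $1,096,600 − $11,475 = $1,085,125
The matter settled after a demand letter but before suit was filed, so the 20% rate applies.
$1,085,125 × 20% = $217,025.00
Referral share: 20% of $217,025.00 = $43,405.00; lead counsel retains $217,025.00 − $43,405.00 = $173,620.00.

$173,620.00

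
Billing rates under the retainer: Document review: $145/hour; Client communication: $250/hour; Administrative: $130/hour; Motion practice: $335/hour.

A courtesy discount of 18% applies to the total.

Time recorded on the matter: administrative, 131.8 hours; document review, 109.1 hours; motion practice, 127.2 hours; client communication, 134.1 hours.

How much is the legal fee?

Document review: 109.1 × $145 = $15,819.50
Client communication: 134.1 × $250 = $33,525.00
Administrative: 131.8 × $130 = $17,134.00
Motion practice: 127.2 × $335 = $42,612.00
Subtotal: $109,090.50
Less 18% discount: −$19,636.29
Total: $109,090.50 − $19,636.29 = $89,454.21

$89,454.21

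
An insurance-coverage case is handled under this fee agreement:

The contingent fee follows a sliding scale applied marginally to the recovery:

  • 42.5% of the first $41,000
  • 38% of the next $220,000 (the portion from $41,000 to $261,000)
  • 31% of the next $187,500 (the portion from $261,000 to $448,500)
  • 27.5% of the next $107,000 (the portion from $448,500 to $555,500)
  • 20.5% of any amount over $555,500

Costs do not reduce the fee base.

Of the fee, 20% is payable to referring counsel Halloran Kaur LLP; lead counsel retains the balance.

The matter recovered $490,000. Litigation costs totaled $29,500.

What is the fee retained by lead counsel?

Fee base is the gross recovery, $490,000; costs are reimbursed separately.
First $41,000 at 42.5% = $17,425.00
Next $220,000 at 38% = $83,600.00
Next $187,500 at 31% = $58,125.00
Remaining $41,500 at 27.5% = $11,412.50
Fee: $17,425.00 + $83,600.00 + $58,125.00 + $11,412.50 = $170,562.50
Referral share: 20% of $170,562.50 = $34,112.50; lead counsel retains $170,562.50 − $34,112.50 = $136,450.00.

$136,450.00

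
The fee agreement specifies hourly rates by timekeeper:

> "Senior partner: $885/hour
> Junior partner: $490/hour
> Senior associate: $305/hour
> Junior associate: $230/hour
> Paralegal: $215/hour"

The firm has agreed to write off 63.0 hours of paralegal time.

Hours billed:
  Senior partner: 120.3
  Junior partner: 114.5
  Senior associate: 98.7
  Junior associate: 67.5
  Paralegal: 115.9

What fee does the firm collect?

Senior partner: 120.3 × $885 = $106,465.50
Junior partner: 114.5 × $490 = $56,105.00
Senior associate: 98.7 × $305 = $30,103.50
Junior associate: 67.5 × $230 = $15,525.00
Paralegal: 115.9 × $215 = $24,918.50
Subtotal: $233,117.50
Write-off: 63.0 × $215 = $13,545.00
Total: $233,117.50 − $13,545.00 = $219,572.50

$219,572.50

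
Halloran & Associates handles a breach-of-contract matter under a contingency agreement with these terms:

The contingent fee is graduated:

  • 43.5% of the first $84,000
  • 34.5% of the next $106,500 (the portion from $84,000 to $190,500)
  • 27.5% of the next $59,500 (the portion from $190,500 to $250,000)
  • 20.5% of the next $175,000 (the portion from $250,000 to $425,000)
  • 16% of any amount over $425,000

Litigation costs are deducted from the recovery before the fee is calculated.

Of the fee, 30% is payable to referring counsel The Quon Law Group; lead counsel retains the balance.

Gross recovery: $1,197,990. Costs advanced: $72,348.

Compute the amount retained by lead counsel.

Fee base (net of costs): $1,197,990 − $72,348 = $1,125,642
First $84,000 at 43.5% = $36,540.00
Next $106,500 at 34.5% = $36,742.50
Next $59,500 at 27.5% = $16,362.50
Next $175,000 at 20.5% = $35,875.00
Remaining $700,642 at 16% = $112,102.72
Fee: $36,540.00 + $36,742.50 + $16,362.50 + $35,875.00 + $112,102.72 = $237,622.72
Referral share: 30% of $237,622.72 = $71,286.82; lead counsel retains $237,622.72 − $71,286.82 = $166,335.90.

$166,335.90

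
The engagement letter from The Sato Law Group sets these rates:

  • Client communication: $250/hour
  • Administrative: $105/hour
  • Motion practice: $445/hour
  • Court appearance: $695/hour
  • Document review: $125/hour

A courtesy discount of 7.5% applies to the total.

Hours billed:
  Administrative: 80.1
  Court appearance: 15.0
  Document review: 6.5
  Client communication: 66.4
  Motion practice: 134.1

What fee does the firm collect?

Client communication: 66.4 × $250 = $16,600.00
Administrative: 80.1 × $105 = $8,410.50
Motion practice: 134.1 × $445 = $59,674.50
Court appearance: 15.0 × $695 = $10,425.00
Document review: 6.5 × $125 = $812.50
Subtotal: $95,922.50
Less 7.5% discount: −$7,194.19
Total: $95,922.50 − $7,194.19 = $88,728.31

$88,728.31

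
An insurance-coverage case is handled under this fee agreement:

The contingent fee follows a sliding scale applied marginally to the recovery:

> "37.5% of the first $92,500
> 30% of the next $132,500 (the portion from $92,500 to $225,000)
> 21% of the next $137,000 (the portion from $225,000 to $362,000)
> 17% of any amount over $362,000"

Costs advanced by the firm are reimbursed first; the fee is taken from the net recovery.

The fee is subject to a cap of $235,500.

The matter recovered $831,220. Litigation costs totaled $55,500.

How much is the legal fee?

Fee base (net of costs): $831,220 − $55,500 = $775,720
First $92,500 at 37.5% = $34,687.50
Next $132,500 at 30% = $39,750.00
Next $137,000 at 21% = $28,770.00
Remaining $413,720 at 17% = $70,332.40
Fee: $34,687.50 + $39,750.00 + $28,770.00 + $70,332.40 = $173,539.90
$173,539.90 is under the $235,500 cap.

$173,539.90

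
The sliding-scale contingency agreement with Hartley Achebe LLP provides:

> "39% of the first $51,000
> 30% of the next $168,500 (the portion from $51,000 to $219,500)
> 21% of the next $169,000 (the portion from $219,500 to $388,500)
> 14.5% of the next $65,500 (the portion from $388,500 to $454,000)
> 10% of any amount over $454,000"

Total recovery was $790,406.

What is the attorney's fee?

First $51,000 at 39% = $19,890.00
Next $168,500 at 30% = $50,550.00
Next $169,000 at 21% = $35,490.00
Next $65,500 at 14.5% = $9,497.50
Remaining $336,406 at 10% = $33,640.60
Fee: $19,890.00 + $50,550.00 + $35,490.00 + $9,497.50 + $33,640.60 = $149,068.10

$149,068.10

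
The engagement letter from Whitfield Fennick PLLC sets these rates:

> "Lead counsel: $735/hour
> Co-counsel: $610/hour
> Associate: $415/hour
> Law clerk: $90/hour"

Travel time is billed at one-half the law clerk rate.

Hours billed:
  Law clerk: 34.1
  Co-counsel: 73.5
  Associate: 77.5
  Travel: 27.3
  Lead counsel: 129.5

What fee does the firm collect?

Lead counsel: 129.5 × $735 = $95,182.50
Co-counsel: 73.5 × $610 = $44,835.00
Associate: 77.5 × $415 = $32,162.50
Law clerk: 34.1 × $90 = $3,069.00
Subtotal: $95,182.50 + $44,835.00 + $32,162.50 + $3,069.00 = $175,249.00
Travel: 27.3 × ($90 ÷ 2) = 27.3 × $45.00 = $1,228.50
Total: $175,249.00 + $1,228.50 = $176,477.50

$176,477.50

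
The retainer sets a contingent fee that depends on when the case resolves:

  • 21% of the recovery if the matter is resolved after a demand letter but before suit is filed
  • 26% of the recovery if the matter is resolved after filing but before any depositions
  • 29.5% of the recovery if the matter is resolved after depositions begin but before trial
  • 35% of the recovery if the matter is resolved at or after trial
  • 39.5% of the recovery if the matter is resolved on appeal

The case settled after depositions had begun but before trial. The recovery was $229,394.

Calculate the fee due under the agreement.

$67,671.23

The matter settled after depositions had begun but before trial, so the 29.5% rate applies.
$229,394 × 29.5% = $67,671.23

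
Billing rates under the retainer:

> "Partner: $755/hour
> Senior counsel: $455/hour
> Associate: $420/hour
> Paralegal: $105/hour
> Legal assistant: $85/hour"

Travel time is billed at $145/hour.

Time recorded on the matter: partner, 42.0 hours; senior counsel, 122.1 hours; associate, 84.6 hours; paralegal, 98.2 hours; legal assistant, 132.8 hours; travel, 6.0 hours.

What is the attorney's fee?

$145,266.50

Partner: 42.0 × $755 = $31,710.00
Senior counsel: 122.1 × $455 = $55,555.50
Associate: 84.6 × $420 = $35,532.00
Paralegal: 98.2 × $105 = $10,311.00
Legal assistant: 132.8 × $85 = $11,288.00
Subtotal: $31,710.00 + $55,555.50 + $35,532.00 + $10,311.00 + $11,288.00 = $144,396.50
Travel: 6.0 × $145 = $870.00
Total: $144,396.50 + $870.00 = $145,266.50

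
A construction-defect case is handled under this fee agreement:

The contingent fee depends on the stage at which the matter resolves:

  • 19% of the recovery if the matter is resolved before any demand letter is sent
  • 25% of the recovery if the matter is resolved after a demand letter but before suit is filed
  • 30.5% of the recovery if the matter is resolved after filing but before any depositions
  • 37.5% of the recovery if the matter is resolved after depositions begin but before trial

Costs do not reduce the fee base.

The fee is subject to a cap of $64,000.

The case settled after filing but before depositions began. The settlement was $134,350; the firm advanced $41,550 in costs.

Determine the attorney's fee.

$40,976.75

Fee base is the gross recovery, $134,350; costs are reimbursed separately.
The matter settled after filing but before depositions began, so the 30.5% rate applies.
$134,350 × 30.5% = $40,976.75
$40,976.75 is under the $64,000 cap.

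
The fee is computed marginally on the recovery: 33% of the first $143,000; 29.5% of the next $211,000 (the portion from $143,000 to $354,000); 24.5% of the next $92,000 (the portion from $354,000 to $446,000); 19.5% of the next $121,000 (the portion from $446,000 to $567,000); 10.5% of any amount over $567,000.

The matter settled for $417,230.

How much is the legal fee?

$124,926.35

First $143,000 at 33% = $47,190.00
Next $211,000 at 29.5% = $62,245.00
Remaining $63,230 at 24.5% = $15,491.35
Fee: $47,190.00 + $62,245.00 + $15,491.35 = $124,926.35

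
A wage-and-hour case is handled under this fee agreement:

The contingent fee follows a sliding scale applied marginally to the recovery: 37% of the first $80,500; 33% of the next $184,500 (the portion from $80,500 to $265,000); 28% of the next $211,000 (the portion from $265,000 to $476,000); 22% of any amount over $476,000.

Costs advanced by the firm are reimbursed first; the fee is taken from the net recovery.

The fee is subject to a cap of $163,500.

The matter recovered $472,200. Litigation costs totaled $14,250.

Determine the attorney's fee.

Fee base (net of costs): $472,200 − $14,250 = $457,950
First $80,500 at 37% = $29,785.00
Next $184,500 at 33% = $60,885.00
Remaining $192,950 at 28% = $54,026.00
Fee: $29,785.00 + $60,885.00 + $54,026.00 = $144,696.00
$144,696.00 is under the $163,500 cap.

$144,696.00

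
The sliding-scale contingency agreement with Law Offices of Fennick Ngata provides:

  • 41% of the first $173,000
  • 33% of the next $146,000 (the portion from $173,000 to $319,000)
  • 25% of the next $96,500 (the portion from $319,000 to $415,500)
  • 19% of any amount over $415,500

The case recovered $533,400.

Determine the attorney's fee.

First $173,000 at 41% = $70,930.00
Next $146,000 at 33% = $48,180.00
Next $96,500 at 25% = $24,125.00
Remaining $117,900 at 19% = $22,401.00
Fee: $70,930.00 + $48,180.00 + $24,125.00 + $22,401.00 = $165,636.00

$165,636.00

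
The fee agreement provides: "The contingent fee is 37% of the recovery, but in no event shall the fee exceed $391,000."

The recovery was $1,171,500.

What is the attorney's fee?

$391,000.00

37% of $1,171,500 = $433,455.00
That exceeds the $391,000 cap, so the fee is capped at $391,000.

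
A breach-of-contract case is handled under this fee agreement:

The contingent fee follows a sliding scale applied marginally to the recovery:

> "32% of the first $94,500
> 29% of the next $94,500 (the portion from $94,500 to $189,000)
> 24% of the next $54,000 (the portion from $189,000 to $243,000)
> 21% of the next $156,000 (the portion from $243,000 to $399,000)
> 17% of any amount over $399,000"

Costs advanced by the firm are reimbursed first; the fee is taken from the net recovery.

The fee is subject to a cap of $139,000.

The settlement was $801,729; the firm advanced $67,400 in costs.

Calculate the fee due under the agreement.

$139,000.00

Fee base (net of costs): $801,729 − $67,400 = $734,329
First $94,500 at 32% = $30,240.00
Next $94,500 at 29% = $27,405.00
Next $54,000 at 24% = $12,960.00
Next $156,000 at 21% = $32,760.00
Remaining $335,329 at 17% = $57,005.93
Fee: $30,240.00 + $27,405.00 + $12,960.00 + $32,760.00 + $57,005.93 = $160,370.93
$160,370.93 exceeds the $139,000 cap, so the fee is capped at $139,000.00.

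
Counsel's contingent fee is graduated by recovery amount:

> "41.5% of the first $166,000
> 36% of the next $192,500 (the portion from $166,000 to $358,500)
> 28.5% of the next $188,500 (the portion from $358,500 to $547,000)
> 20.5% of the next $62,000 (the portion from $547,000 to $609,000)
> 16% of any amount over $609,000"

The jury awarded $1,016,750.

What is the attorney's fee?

First $166,000 at 41.5% = $68,890.00
Next $192,500 at 36% = $69,300.00
Next $188,500 at 28.5% = $53,722.50
Next $62,000 at 20.5% = $12,710.00
Remaining $407,750 at 16% = $65,240.00
Fee: $68,890.00 + $69,300.00 + $53,722.50 + $12,710.00 + $65,240.00 = $269,862.50

$269,862.50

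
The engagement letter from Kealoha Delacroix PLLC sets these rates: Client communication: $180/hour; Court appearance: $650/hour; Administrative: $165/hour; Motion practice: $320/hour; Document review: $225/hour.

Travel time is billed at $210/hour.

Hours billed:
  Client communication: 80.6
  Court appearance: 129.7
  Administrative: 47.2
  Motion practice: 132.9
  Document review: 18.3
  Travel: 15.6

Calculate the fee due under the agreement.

$156,522.50

Client communication: 80.6 × $180 = $14,508.00
Court appearance: 129.7 × $650 = $84,305.00
Administrative: 47.2 × $165 = $7,788.00
Motion practice: 132.9 × $320 = $42,528.00
Document review: 18.3 × $225 = $4,117.50
Subtotal: $14,508.00 + $84,305.00 + $7,788.00 + $42,528.00 + $4,117.50 = $153,246.50
Travel: 15.6 × $210 = $3,276.00
Total: $153,246.50 + $3,276.00 = $156,522.50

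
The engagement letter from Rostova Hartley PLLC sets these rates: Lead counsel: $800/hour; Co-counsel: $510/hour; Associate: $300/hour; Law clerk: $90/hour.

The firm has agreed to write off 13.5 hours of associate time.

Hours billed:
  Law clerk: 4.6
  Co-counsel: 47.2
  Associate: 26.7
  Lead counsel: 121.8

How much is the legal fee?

$125,886.00

Lead counsel: 121.8 × $800 = $97,440.00
Co-counsel: 47.2 × $510 = $24,072.00
Associate: 26.7 × $300 = $8,010.00
Law clerk: 4.6 × $90 = $414.00
Subtotal: $129,936.00
Write-off: 13.5 × $300 = $4,050.00
Total: $129,936.00 − $4,050.00 = $125,886.00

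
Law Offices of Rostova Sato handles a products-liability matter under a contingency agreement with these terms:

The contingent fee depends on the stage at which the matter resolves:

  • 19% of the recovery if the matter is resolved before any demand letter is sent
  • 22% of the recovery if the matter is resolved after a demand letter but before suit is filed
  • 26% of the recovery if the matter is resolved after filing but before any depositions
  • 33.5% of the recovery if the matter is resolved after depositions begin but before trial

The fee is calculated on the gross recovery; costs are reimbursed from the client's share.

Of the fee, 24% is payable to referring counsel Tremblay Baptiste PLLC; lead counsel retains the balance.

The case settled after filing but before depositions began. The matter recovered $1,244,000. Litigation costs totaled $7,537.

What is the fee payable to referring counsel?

$77,625.60

Fee base is the gross recovery, $1,244,000; costs are reimbursed separately.
The matter settled after filing but before depositions began, so the 26% rate applies.
$1,244,000 × 26% = $323,440.00
Referral share: 24% of $323,440.00 = $77,625.60; lead counsel retains $323,440.00 − $77,625.60 = $245,814.40.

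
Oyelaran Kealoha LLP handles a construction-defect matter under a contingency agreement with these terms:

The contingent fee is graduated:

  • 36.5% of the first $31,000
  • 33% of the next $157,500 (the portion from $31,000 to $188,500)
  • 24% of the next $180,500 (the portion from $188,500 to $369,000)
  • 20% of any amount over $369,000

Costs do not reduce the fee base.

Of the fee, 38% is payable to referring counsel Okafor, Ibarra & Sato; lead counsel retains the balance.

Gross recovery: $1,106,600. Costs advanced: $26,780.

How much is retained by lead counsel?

Fee base is the gross recovery, $1,106,600; costs are reimbursed separately.
First $31,000 at 36.5% = $11,315.00
Next $157,500 at 33% = $51,975.00
Next $180,500 at 24% = $43,320.00
Remaining $737,600 at 20% = $147,520.00
Fee: $11,315.00 + $51,975.00 + $43,320.00 + $147,520.00 = $254,130.00
Referral share: 38% of $254,130.00 = $96,569.40; lead counsel retains $254,130.00 − $96,569.40 = $157,560.60.

$157,560.60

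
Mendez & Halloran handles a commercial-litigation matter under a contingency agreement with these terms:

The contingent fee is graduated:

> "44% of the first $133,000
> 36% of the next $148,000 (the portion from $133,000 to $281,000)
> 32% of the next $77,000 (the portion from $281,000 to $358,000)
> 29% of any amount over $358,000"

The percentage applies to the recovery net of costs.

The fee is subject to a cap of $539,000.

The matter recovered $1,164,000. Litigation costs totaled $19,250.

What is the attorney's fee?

Fee base (net of costs): $1,164,000 − $19,250 = $1,144,750
First $133,000 at 44% = $58,520.00
Next $148,000 at 36% = $53,280.00
Next $77,000 at 32% = $24,640.00
Remaining $786,750 at 29% = $228,157.50
Fee: $58,520.00 + $53,280.00 + $24,640.00 + $228,157.50 = $364,597.50
$364,597.50 is under the $539,000 cap.

$364,597.50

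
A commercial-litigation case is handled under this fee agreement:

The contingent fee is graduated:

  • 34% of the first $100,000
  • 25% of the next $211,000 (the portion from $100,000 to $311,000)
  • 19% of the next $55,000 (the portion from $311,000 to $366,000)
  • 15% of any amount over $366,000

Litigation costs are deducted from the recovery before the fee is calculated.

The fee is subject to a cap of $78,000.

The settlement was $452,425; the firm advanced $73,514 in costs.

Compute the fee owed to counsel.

Fee base (net of costs): $452,425 − $73,514 = $378,911
First $100,000 at 34% = $34,000.00
Next $211,000 at 25% = $52,750.00
Next $55,000 at 19% = $10,450.00
Remaining $12,911 at 15% = $1,936.65
Fee: $34,000.00 + $52,750.00 + $10,450.00 + $1,936.65 = $99,136.65
$99,136.65 exceeds the $78,000 cap, so the fee is capped at $78,000.00.

$78,000.00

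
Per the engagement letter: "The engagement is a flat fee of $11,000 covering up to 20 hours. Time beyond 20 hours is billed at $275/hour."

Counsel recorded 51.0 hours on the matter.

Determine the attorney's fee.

$19,525.00

Flat fee: $11,000.00
Excess hours: 51.0 − 20 = 31.0
Overrun: 31.0 × $275 = $8,525.00
Total: $11,000.00 + $8,525.00 = $19,525.00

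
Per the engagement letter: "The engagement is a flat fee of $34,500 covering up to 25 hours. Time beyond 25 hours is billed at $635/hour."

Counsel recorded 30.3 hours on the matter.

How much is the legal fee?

Flat fee: $34,500.00
Excess hours: 30.3 − 25 = 5.3
Overrun: 5.3 × $635 = $3,365.50
Total: $34,500.00 + $3,365.50 = $37,865.50

$37,865.50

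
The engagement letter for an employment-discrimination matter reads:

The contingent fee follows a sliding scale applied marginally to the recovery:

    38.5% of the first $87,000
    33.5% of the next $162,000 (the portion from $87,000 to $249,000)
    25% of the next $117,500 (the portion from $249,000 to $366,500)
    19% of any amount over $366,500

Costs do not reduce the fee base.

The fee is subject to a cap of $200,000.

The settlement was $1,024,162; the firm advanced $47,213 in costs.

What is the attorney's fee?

$200,000.00

Fee base is the gross recovery, $1,024,162; costs are reimbursed separately.
First $87,000 at 38.5% = $33,495.00
Next $162,000 at 33.5% = $54,270.00
Next $117,500 at 25% = $29,375.00
Remaining $657,662 at 19% = $124,955.78
Fee: $33,495.00 + $54,270.00 + $29,375.00 + $124,955.78 = $242,095.78
$242,095.78 exceeds the $200,000 cap, so the fee is capped at $200,000.00.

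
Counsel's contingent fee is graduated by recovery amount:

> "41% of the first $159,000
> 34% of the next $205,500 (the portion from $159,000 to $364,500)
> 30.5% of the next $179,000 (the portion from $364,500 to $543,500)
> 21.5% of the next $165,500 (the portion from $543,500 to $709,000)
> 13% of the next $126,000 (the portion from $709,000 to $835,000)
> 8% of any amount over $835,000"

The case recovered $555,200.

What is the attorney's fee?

$192,170.50

First $159,000 at 41% = $65,190.00
Next $205,500 at 34% = $69,870.00
Next $179,000 at 30.5% = $54,595.00
Remaining $11,700 at 21.5% = $2,515.50
Fee: $65,190.00 + $69,870.00 + $54,595.00 + $2,515.50 = $192,170.50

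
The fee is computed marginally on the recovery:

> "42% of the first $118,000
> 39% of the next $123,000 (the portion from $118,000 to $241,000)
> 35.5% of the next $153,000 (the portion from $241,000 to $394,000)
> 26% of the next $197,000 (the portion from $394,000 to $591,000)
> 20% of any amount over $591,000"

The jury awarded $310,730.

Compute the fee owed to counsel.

First $118,000 at 42% = $49,560.00
Next $123,000 at 39% = $47,970.00
Remaining $69,730 at 35.5% = $24,754.15
Fee: $49,560.00 + $47,970.00 + $24,754.15 = $122,284.15

$122,284.15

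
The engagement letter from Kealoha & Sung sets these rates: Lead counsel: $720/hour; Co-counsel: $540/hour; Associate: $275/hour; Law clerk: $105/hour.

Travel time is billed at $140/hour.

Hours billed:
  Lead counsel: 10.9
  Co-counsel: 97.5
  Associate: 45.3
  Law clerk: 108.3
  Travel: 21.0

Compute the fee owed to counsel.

Lead counsel: 10.9 × $720 = $7,848.00
Co-counsel: 97.5 × $540 = $52,650.00
Associate: 45.3 × $275 = $12,457.50
Law clerk: 108.3 × $105 = $11,371.50
Subtotal: $7,848.00 + $52,650.00 + $12,457.50 + $11,371.50 = $84,327.00
Travel: 21.0 × $140 = $2,940.00
Total: $84,327.00 + $2,940.00 = $87,267.00

$87,267.00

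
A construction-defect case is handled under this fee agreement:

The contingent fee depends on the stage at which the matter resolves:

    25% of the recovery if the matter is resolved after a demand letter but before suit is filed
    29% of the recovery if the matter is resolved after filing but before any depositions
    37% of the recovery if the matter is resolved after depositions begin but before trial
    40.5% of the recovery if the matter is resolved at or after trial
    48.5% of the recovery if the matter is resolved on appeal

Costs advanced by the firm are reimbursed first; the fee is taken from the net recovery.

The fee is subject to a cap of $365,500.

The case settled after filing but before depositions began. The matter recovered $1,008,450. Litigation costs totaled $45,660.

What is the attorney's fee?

Fee base (net of costs): $1,008,450 − $45,660 = $962,790
The matter settled after filing but before depositions began, so the 29% rate applies.
$962,790 × 29% = $279,209.10
$279,209.10 is under the $365,500 cap.

$279,209.10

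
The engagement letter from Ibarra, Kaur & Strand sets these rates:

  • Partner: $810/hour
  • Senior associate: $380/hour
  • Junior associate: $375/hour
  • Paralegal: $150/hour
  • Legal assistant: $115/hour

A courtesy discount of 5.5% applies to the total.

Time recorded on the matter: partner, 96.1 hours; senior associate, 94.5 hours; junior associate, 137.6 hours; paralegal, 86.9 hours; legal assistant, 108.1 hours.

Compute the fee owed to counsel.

Partner: 96.1 × $810 = $77,841.00
Senior associate: 94.5 × $380 = $35,910.00
Junior associate: 137.6 × $375 = $51,600.00
Paralegal: 86.9 × $150 = $13,035.00
Legal assistant: 108.1 × $115 = $12,431.50
Subtotal: $190,817.50
Less 5.5% discount: −$10,494.96
Total: $190,817.50 − $10,494.96 = $180,322.54

$180,322.54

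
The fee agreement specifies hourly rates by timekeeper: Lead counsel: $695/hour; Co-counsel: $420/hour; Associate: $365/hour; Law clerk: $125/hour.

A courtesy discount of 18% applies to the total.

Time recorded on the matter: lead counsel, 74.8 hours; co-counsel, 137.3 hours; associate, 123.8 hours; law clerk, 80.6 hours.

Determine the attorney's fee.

Lead counsel: 74.8 × $695 = $51,986.00
Co-counsel: 137.3 × $420 = $57,666.00
Associate: 123.8 × $365 = $45,187.00
Law clerk: 80.6 × $125 = $10,075.00
Subtotal: $164,914.00
Less 18% discount: −$29,684.52
Total: $164,914.00 − $29,684.52 = $135,229.48

$135,229.48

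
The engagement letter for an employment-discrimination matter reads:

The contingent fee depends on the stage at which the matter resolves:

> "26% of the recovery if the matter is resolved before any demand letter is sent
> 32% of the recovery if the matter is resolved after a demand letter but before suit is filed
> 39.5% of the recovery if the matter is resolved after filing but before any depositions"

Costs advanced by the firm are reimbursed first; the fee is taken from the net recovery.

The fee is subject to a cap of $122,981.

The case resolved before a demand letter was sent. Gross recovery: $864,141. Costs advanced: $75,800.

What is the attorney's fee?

Fee base (net of costs): $864,141 − $75,800 = $788,341
The matter resolved before a demand letter was sent, so the 26% rate applies.
$788,341 × 26% = $204,968.66
$204,968.66 exceeds the $122,981 cap, so the fee is capped at $122,981.00.

$122,981.00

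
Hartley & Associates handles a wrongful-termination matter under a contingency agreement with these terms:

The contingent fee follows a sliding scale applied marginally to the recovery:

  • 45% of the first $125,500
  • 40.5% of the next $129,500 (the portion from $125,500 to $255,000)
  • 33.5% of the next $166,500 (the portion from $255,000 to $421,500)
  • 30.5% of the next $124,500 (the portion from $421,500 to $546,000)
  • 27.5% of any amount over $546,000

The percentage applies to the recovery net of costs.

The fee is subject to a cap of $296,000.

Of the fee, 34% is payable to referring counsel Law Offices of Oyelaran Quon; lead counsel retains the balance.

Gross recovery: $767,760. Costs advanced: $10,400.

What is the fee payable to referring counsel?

$88,670.81

Fee base (net of costs): $767,760 − $10,400 = $757,360
First $125,500 at 45% = $56,475.00
Next $129,500 at 40.5% = $52,447.50
Next $166,500 at 33.5% = $55,777.50
Next $124,500 at 30.5% = $37,972.50
Remaining $211,360 at 27.5% = $58,124.00
Fee: $56,475.00 + $52,447.50 + $55,777.50 + $37,972.50 + $58,124.00 = $260,796.50
$260,796.50 is under the $296,000 cap.
Referral share: 34% of $260,796.50 = $88,670.81; lead counsel retains $260,796.50 − $88,670.81 = $172,125.69.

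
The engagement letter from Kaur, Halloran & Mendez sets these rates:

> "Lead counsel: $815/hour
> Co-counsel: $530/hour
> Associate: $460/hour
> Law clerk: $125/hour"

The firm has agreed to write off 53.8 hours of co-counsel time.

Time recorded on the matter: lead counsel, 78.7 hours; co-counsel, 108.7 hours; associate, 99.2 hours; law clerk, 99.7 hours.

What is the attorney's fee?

$151,332.00

Lead counsel: 78.7 × $815 = $64,140.50
Co-counsel: 108.7 × $530 = $57,611.00
Associate: 99.2 × $460 = $45,632.00
Law clerk: 99.7 × $125 = $12,462.50
Subtotal: $179,846.00
Write-off: 53.8 × $530 = $28,514.00
Total: $179,846.00 − $28,514.00 = $151,332.00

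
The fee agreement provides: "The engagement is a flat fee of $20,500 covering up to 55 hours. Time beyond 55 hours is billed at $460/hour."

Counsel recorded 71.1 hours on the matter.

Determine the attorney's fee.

Flat fee: $20,500.00
Excess hours: 71.1 − 55 = 16.1
Overrun: 16.1 × $460 = $7,406.00
Total: $20,500.00 + $7,406.00 = $27,906.00

$27,906.00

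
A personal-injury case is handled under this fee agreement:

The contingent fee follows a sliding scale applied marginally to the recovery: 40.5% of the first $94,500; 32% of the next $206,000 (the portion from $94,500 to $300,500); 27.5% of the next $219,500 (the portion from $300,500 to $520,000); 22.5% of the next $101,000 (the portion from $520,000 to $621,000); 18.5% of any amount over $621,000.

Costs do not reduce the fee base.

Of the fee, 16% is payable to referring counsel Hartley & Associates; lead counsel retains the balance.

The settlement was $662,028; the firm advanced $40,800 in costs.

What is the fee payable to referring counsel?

Fee base is the gross recovery, $662,028; costs are reimbursed separately.
First $94,500 at 40.5% = $38,272.50
Next $206,000 at 32% = $65,920.00
Next $219,500 at 27.5% = $60,362.50
Next $101,000 at 22.5% = $22,725.00
Remaining $41,028 at 18.5% = $7,590.18
Fee: $38,272.50 + $65,920.00 + $60,362.50 + $22,725.00 + $7,590.18 = $194,870.18
Referral share: 16% of $194,870.18 = $31,179.23; lead counsel retains $194,870.18 − $31,179.23 = $163,690.95.

$31,179.23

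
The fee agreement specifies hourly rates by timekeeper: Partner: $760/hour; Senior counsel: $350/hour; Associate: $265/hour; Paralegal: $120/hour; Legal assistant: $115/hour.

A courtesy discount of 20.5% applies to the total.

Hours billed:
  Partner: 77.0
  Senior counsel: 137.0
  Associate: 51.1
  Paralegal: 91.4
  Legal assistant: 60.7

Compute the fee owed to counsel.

Partner: 77.0 × $760 = $58,520.00
Senior counsel: 137.0 × $350 = $47,950.00
Associate: 51.1 × $265 = $13,541.50
Paralegal: 91.4 × $120 = $10,968.00
Legal assistant: 60.7 × $115 = $6,980.50
Subtotal: $137,960.00
Less 20.5% discount: −$28,281.80
Total: $137,960.00 − $28,281.80 = $109,678.20

$109,678.20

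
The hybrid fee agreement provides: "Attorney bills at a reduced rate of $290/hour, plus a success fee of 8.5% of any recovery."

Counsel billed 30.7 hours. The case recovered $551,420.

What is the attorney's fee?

$55,773.70

Hourly: 30.7 × $290 = $8,903.00
Success fee: 8.5% of $551,420 = $46,870.70
Total: $8,903.00 + $46,870.70 = $55,773.70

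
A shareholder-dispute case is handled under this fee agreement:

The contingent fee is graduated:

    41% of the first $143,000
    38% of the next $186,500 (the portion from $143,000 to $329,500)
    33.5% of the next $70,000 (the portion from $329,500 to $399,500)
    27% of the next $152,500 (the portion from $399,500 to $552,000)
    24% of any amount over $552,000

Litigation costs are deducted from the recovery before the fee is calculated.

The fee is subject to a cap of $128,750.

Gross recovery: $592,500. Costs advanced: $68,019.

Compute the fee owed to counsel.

Fee base (net of costs): $592,500 − $68,019 = $524,481
First $143,000 at 41% = $58,630.00
Next $186,500 at 38% = $70,870.00
Next $70,000 at 33.5% = $23,450.00
Remaining $124,981 at 27% = $33,744.87
Fee: $58,630.00 + $70,870.00 + $23,450.00 + $33,744.87 = $186,694.87
$186,694.87 exceeds the $128,750 cap, so the fee is capped at $128,750.00.

$128,750.00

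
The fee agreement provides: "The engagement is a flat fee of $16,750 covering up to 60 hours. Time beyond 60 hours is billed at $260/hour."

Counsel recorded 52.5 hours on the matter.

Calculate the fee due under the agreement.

$16,750.00

52.5 hours is within the 60-hour scope; only the flat fee applies.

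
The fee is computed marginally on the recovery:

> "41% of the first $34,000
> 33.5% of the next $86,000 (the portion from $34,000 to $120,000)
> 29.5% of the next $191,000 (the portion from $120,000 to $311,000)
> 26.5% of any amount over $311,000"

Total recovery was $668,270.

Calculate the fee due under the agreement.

$193,771.55

First $34,000 at 41% = $13,940.00
Next $86,000 at 33.5% = $28,810.00
Next $191,000 at 29.5% = $56,345.00
Remaining $357,270 at 26.5% = $94,676.55
Fee: $13,940.00 + $28,810.00 + $56,345.00 + $94,676.55 = $193,771.55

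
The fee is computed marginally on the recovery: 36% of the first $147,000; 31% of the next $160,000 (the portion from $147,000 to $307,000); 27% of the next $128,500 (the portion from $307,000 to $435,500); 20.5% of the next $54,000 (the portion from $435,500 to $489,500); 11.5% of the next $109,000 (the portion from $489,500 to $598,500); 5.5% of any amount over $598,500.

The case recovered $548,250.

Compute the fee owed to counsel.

First $147,000 at 36% = $52,920.00
Next $160,000 at 31% = $49,600.00
Next $128,500 at 27% = $34,695.00
Next $54,000 at 20.5% = $11,070.00
Remaining $58,750 at 11.5% = $6,756.25
Fee: $52,920.00 + $49,600.00 + $34,695.00 + $11,070.00 + $6,756.25 = $155,041.25

$155,041.25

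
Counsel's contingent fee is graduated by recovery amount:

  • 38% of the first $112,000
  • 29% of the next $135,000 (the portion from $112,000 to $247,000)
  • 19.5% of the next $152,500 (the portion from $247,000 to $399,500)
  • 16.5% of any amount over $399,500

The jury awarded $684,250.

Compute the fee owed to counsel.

First $112,000 at 38% = $42,560.00
Next $135,000 at 29% = $39,150.00
Next $152,500 at 19.5% = $29,737.50
Remaining $284,750 at 16.5% = $46,983.75
Fee: $42,560.00 + $39,150.00 + $29,737.50 + $46,983.75 = $158,431.25

$158,431.25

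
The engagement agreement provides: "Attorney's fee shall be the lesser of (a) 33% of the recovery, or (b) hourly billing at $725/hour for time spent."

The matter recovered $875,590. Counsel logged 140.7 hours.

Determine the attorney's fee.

(a) 33% of $875,590 = $288,944.70
(b) 140.7 × $725 = $102,007.50
The lesser is (b): $102,007.50.

$102,007.50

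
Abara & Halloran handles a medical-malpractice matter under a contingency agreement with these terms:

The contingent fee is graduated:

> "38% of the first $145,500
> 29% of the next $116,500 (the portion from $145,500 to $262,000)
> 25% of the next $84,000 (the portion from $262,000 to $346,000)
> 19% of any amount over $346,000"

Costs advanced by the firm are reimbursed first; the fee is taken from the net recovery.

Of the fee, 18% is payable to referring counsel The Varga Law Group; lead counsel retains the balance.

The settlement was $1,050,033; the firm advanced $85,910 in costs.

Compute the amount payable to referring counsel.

Fee base (net of costs): $1,050,033 − $85,910 = $964,123
First $145,500 at 38% = $55,290.00
Next $116,500 at 29% = $33,785.00
Next $84,000 at 25% = $21,000.00
Remaining $618,123 at 19% = $117,443.37
Fee: $55,290.00 + $33,785.00 + $21,000.00 + $117,443.37 = $227,518.37
Referral share: 18% of $227,518.37 = $40,953.31; lead counsel retains $227,518.37 − $40,953.31 = $186,565.06.

$40,953.31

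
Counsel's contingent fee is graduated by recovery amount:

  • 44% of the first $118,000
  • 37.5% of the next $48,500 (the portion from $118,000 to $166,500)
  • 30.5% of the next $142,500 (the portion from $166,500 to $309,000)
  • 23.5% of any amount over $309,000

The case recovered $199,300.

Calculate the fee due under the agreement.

First $118,000 at 44% = $51,920.00
Next $48,500 at 37.5% = $18,187.50
Remaining $32,800 at 30.5% = $10,004.00
Fee: $51,920.00 + $18,187.50 + $10,004.00 = $80,111.50

$80,111.50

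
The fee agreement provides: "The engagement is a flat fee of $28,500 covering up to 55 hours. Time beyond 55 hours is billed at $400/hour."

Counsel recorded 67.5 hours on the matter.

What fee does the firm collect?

$33,500.00

Flat fee: $28,500.00
Excess hours: 67.5 − 55 = 12.5
Overrun: 12.5 × $400 = $5,000.00
Total: $28,500.00 + $5,000.00 = $33,500.00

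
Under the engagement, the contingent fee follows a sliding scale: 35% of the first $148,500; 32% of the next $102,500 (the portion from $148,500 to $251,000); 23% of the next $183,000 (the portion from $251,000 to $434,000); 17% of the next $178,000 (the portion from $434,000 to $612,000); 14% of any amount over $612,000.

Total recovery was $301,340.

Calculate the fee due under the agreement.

First $148,500 at 35% = $51,975.00
Next $102,500 at 32% = $32,800.00
Remaining $50,340 at 23% = $11,578.20
Fee: $51,975.00 + $32,800.00 + $11,578.20 = $96,353.20

$96,353.20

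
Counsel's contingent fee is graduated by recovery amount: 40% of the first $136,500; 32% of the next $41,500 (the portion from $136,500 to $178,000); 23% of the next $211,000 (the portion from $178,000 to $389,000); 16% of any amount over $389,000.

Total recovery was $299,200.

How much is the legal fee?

First $136,500 at 40% = $54,600.00
Next $41,500 at 32% = $13,280.00
Remaining $121,200 at 23% = $27,876.00
Fee: $54,600.00 + $13,280.00 + $27,876.00 = $95,756.00

$95,756.00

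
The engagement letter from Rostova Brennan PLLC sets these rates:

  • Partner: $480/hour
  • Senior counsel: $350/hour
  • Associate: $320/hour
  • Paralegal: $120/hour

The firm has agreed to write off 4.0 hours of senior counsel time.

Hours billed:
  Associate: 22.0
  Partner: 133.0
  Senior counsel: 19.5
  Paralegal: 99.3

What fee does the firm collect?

$88,221.00

Partner: 133.0 × $480 = $63,840.00
Senior counsel: 19.5 × $350 = $6,825.00
Associate: 22.0 × $320 = $7,040.00
Paralegal: 99.3 × $120 = $11,916.00
Subtotal: $89,621.00
Write-off: 4.0 × $350 = $1,400.00
Total: $89,621.00 − $1,400.00 = $88,221.00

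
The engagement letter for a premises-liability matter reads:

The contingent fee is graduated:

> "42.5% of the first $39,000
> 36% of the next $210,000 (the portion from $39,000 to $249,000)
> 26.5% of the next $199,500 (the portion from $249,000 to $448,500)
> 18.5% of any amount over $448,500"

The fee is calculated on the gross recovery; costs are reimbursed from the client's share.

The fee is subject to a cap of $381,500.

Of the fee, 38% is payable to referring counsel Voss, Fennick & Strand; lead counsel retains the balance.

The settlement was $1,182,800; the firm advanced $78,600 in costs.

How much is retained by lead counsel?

$174,150.56

Fee base is the gross recovery, $1,182,800; costs are reimbursed separately.
First $39,000 at 42.5% = $16,575.00
Next $210,000 at 36% = $75,600.00
Next $199,500 at 26.5% = $52,867.50
Remaining $734,300 at 18.5% = $135,845.50
Fee: $16,575.00 + $75,600.00 + $52,867.50 + $135,845.50 = $280,888.00
$280,888.00 is under the $381,500 cap.
Referral share: 38% of $280,888.00 = $106,737.44; lead counsel retains $280,888.00 − $106,737.44 = $174,150.56.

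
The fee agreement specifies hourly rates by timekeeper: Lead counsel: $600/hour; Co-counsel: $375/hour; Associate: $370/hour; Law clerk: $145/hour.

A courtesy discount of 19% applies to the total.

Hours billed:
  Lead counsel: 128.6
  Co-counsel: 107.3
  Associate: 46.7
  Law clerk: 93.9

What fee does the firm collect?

$120,116.52

Lead counsel: 128.6 × $600 = $77,160.00
Co-counsel: 107.3 × $375 = $40,237.50
Associate: 46.7 × $370 = $17,279.00
Law clerk: 93.9 × $145 = $13,615.50
Subtotal: $148,292.00
Less 19% discount: −$28,175.48
Total: $148,292.00 − $28,175.48 = $120,116.52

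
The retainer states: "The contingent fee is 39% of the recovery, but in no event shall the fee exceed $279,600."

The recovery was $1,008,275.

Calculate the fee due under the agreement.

$279,600.00

39% of $1,008,275 = $393,227.25
That exceeds the $279,600 cap, so the fee is capped at $279,600.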